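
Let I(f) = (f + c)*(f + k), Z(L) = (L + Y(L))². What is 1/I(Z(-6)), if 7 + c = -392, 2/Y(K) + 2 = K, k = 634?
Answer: -256/62018671 ≈ -4.1278e-6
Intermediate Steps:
Y(K) = 2/(-2 + K)
c = -399 (c = -7 - 392 = -399)
Z(L) = (L + 2/(-2 + L))²
I(f) = (-399 + f)*(634 + f) (I(f) = (f - 399)*(f + 634) = (-399 + f)*(634 + f))
1/I(Z(-6)) = 1/(-252966 + ((-6 + 2/(-2 - 6))²)² + 235*(-6 + 2/(-2 - 6))²) = 1/(-252966 + ((-6 + 2/(-8))²)² + 235*(-6 + 2/(-8))²) = 1/(-252966 + ((-6 + 2*(-⅛))²)² + 235*(-6 + 2*(-⅛))²) = 1/(-252966 + ((-6 - ¼)²)² + 235*(-6 - ¼)²) = 1/(-252966 + ((-25/4)²)² + 235*(-25/4)²) = 1/(-252966 + (625/16)² + 235*(625/16)) = 1/(-252966 + 390625/256 + 146875/16) = 1/(-62018671/256) = -256/62018671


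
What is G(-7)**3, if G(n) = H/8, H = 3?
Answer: 27/512 ≈ 0.052734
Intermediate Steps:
G(n) = 3/8
G(-7)**3 = (3/8)**3 = 27/512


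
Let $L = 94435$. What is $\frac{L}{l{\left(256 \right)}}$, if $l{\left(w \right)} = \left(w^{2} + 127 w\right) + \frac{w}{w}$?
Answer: $\frac{94435}{98049} \approx 0.96314$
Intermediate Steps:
$l{\left(w \right)} = 1 + w^{2} + 127 w$ ($l{\left(w \right)} = \left(w^{2} + 127 w\right) + 1 = 1 + w^{2} + 127 w$)
$\frac{L}{l{\left(256 \right)}} = \frac{94435}{1 + 256^{2} + 127 \cdot 256} = \frac{94435}{1 + 65536 + 32512} = \frac{94435}{98049}$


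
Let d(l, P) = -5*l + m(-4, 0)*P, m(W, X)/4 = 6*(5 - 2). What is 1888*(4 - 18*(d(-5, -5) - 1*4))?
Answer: 11528128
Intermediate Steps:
m(W, X) = 72 (m(W, X) = 4*(6*(5 - 2)) = 4*(6*3) = 4*18 = 72)
d(l, P) = -5*l + 72*P
1888*(4 - 18*(d(-5, -5) - 1*4)) = 1888*(4 - 18*((-5*(-5) + 72*(-5)) - 1*4)) = 1888*(4 - 18*((25 - 360) - 4)) = 1888*(4 - 18*(-335 - 4)) = 1888*(4 - 18*(-339)) = 1888*(4 + 6102) = 1888*6106 = 11528128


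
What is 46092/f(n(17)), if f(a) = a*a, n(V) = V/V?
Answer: 46092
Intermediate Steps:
n(V) = 1
f(a) = a²
46092/f(n(17)) = 46092/(1²) = 46092/1 = 46092*1 = 46092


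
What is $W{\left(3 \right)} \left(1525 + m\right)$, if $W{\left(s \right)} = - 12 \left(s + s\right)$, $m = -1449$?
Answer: $-5472$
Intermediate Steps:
$W{\left(s \right)} = - 24 s$ ($W{\left(s \right)} = - 12 \cdot 2 s = - 24 s$)
$W{\left(3 \right)} \left(1525 + m\right) = \left(-24\right) 3 \left(1525 - 1449\right) = \left(-72\right) 76 = -5472$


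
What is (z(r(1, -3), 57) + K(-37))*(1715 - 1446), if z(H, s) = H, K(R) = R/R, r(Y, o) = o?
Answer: -538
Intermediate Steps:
K(R) = 1
(z(r(1, -3), 57) + K(-37))*(1715 - 1446) = (-3 + 1)*(1715 - 1446) = -2*269 = -538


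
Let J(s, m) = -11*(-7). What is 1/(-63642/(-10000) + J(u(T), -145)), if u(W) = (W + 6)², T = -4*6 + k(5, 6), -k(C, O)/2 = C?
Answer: 5000/416821 ≈ 0.011996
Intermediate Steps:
k(C, O) = -2*C
T = -34 (T = -4*6 - 2*5 = -24 - 10 = -34)
u(W) = (6 + W)²
J(s, m) = 77
1/(-63642/(-10000) + J(u(T), -145)) = 1/(-63642/(-10000) + 77) = 1/(-63642*(-1/10000) + 77) = 1/(31821/5000 + 77) = 1/(416821/5000) = 5000/416821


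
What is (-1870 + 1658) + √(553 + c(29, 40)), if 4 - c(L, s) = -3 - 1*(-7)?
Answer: -212 + √553 ≈ -188.48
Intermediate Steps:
c(L, s) = 0 (c(L, s) = 4 - (-3 - 1*(-7)) = 4 - (-3 + 7) = 4 - 1*4 = 4 - 4 = 0)
(-1870 + 1658) + √(553 + c(29, 40)) = (-1870 + 1658) + √(553 + 0) = -212 + √553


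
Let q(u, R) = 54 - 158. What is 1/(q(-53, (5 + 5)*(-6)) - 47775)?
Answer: -1/47879 ≈ -2.0886e-5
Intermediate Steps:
q(u, R) = -104
1/(q(-53, (5 + 5)*(-6)) - 47775) = 1/(-104 - 47775) = 1/(-47879) = -1/47879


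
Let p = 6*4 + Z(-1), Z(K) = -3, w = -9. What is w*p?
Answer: -189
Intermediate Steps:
p = 21 (p = 6*4 - 3 = 24 - 3 = 21)
w*p = -9*21 = -189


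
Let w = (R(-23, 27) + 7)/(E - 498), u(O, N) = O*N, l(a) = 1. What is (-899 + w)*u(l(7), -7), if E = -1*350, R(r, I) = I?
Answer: 2668351/424 ≈ 6293.3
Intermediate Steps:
E = -350
u(O, N) = N*O
w = -17/424 (w = (27 + 7)/(-350 - 498) = 34/(-848) = 34*(-1/848) = -17/424 ≈ -0.040094)
(-899 + w)*u(l(7), -7) = (-899 - 17/424)*(-7*1) = -381193/424*(-7) = 2668351/424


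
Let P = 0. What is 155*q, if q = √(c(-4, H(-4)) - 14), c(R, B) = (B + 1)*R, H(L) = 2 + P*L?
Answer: 155*I*√26 ≈ 790.35*I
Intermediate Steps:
H(L) = 2 (H(L) = 2 + 0*L = 2 + 0 = 2)
c(R, B) = R*(1 + B) (c(R, B) = (1 + B)*R = R*(1 + B))
q = I*√26 (q = √(-4*(1 + 2) - 14) = √(-4*3 - 14) = √(-12 - 14) = √(-26) = I*√26 ≈ 5.099*I)
155*q = 155*(I*√26) = 155*I*√26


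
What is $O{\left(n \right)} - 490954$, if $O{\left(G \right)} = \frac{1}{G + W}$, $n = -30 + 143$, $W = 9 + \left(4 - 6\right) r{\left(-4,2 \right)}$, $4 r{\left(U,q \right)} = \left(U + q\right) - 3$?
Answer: $- \frac{122247544}{249} \approx -4.9095 \cdot 10^{5}$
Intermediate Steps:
$r{\left(U,q \right)} = - \frac{3}{4} + \frac{U}{4} + \frac{q}{4}$ ($r{\left(U,q \right)} = \frac{\left(U + q\right) - 3}{4} = \frac{-3 + U + q}{4} = - \frac{3}{4} + \frac{U}{4} + \frac{q}{4}$)
$W = \frac{23}{2}$ ($W = 9 + \left(4 - 6\right) \left(- \frac{3}{4} + \frac{1}{4} \left(-4\right) + \frac{1}{4} \cdot 2\right) = 9 + \left(4 - 6\right) \left(- \frac{3}{4} - 1 + \frac{1}{2}\right) = 9 - - \frac{5}{2} = 9 + \frac{5}{2} = \frac{23}{2} \approx 11.5$)
$n = 113$
$O{\left(G \right)} = \frac{1}{\frac{23}{2} + G}$ ($O{\left(G \right)} = \frac{1}{G + \frac{23}{2}} = \frac{1}{\frac{23}{2} + G}$)
$O{\left(n \right)} - 490954 = \frac{2}{23 + 2 \cdot 113} - 490954 = \frac{2}{23 + 226} - 490954 = \frac{2}{249} - 490954 = - \frac{122247544}{249}$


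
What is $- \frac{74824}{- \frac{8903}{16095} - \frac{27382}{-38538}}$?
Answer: $- \frac{133364988180}{280487} \approx -4.7548 \cdot 10^{5}$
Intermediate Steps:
$- \frac{74824}{- \frac{8903}{16095} - \frac{27382}{-38538}} = - \frac{74824}{\left(-8903\right) \frac{1}{16095} - - \frac{13691}{19269}} = - \frac{74824}{- \frac{307}{555} + \frac{13691}{19269}} = - \frac{74824}{\frac{560974}{3564765}} = \left(-74824\right) \frac{3564765}{560974} = - \frac{133364988180}{280487}$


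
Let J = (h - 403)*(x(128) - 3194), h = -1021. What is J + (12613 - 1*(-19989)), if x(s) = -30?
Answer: 4623578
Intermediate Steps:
J = 4590976 (J = (-1021 - 403)*(-30 - 3194) = -1424*(-3224) = 4590976)
J + (12613 - 1*(-19989)) = 4590976 + (12613 - 1*(-19989)) = 4590976 + (12613 + 19989) = 4590976 + 32602 = 4623578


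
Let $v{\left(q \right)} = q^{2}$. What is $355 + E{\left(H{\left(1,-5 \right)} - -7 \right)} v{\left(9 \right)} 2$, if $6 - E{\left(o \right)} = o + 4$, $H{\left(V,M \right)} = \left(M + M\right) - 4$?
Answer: $1813$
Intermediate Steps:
$H{\left(V,M \right)} = -4 + 2 M$ ($H{\left(V,M \right)} = 2 M - 4 = -4 + 2 M$)
$E{\left(o \right)} = 2 - o$ ($E{\left(o \right)} = 6 - \left(o + 4\right) = 6 - \left(4 + o\right) = 2 - o$)
$355 + E{\left(H{\left(1,-5 \right)} - -7 \right)} v{\left(9 \right)} 2 = 355 + \left(2 - \left(\left(-4 + 2 \left(-5\right)\right) - -7\right)\right) 9^{2} \cdot 2 = 355 + \left(2 - \left(\left(-4 - 10\right) + 7\right)\right) 81 \cdot 2 = 355 + \left(2 - \left(-14 + 7\right)\right) 162 = 355 + \left(2 - -7\right) 162 = 355 + \left(2 + 7\right) 162 = 355 + 9 \cdot 162 = 355 + 1458 = 1813$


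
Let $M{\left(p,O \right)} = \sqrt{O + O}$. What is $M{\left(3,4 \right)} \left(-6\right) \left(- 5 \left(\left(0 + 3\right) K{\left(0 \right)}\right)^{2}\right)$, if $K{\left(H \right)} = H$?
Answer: $0$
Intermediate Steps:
$M{\left(p,O \right)} = \sqrt{2} \sqrt{O}$ ($M{\left(p,O \right)} = \sqrt{2 O} = \sqrt{2} \sqrt{O}$)
$M{\left(3,4 \right)} \left(-6\right) \left(- 5 \left(\left(0 + 3\right) K{\left(0 \right)}\right)^{2}\right) = \sqrt{2} \sqrt{4} \left(-6\right) \left(- 5 \left(\left(0 + 3\right) 0\right)^{2}\right) = \sqrt{2} \cdot 2 \left(-6\right) \left(- 5 \left(3 \cdot 0\right)^{2}\right) = 2 \sqrt{2} \left(-6\right) \left(- 5 \cdot 0^{2}\right) = - 12 \sqrt{2} \left(\left(-5\right) 0\right) = - 12 \sqrt{2} \cdot 0 = 0$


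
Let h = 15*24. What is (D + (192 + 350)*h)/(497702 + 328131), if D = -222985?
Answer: -27865/825833 ≈ -0.033742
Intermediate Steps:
h = 360
(D + (192 + 350)*h)/(497702 + 328131) = (-222985 + (192 + 350)*360)/(497702 + 328131) = (-222985 + 542*360)/825833 = (-222985 + 195120)*(1/825833) = -27865*1/825833 = -27865/825833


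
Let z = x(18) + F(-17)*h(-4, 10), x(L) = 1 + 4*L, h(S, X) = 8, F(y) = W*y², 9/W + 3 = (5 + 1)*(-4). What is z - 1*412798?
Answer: -1240487/3 ≈ -4.1350e+5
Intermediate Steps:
W = -⅓ (W = 9/(-3 + (5 + 1)*(-4)) = 9/(-3 + 6*(-4)) = 9/(-3 - 24) = 9/(-27) = 9*(-1/27) = -⅓ ≈ -0.33333)
F(y) = -y²/3
z = -2093/3 (z = (1 + 4*18) - ⅓*(-17)²*8 = (1 + 72) - ⅓*289*8 = 73 - 289/3*8 = 73 - 2312/3 = -2093/3 ≈ -697.67)
z - 1*412798 = -2093/3 - 1*412798 = -2093/3 - 412798 = -1240487/3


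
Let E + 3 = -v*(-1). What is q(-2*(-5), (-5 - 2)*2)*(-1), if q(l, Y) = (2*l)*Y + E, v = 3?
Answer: 280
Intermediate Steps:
E = 0 (E = -3 - 1*3*(-1) = -3 - 3*(-1) = -3 + 3 = 0)
q(l, Y) = 2*Y*l (q(l, Y) = (2*l)*Y + 0 = 2*Y*l + 0 = 2*Y*l)
q(-2*(-5), (-5 - 2)*2)*(-1) = (2*((-5 - 2)*2)*(-2*(-5)))*(-1) = (2*(-7*2)*10)*(-1) = (2*(-14)*10)*(-1) = -280*(-1) = 280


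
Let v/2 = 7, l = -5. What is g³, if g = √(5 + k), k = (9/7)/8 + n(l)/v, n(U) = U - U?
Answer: 4913*√14/1568 ≈ 11.724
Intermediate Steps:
v = 14 (v = 2*7 = 14)
n(U) = 0
k = 9/56 (k = (9/7)/8 + 0/14 = (9*(⅐))*(⅛) + 0*(1/14) = (9/7)*(⅛) + 0 = 9/56 + 0 = 9/56 ≈ 0.16071)
g = 17*√14/28 (g = √(5 + 9/56) = √(289/56) = 17*√14/28 ≈ 2.2717)
g³ = (17*√14/28)³ = 4913*√14/1568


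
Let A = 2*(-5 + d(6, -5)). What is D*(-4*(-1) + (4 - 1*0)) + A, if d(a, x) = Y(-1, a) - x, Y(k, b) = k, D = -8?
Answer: -66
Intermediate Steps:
d(a, x) = -1 - x
A = -2 (A = 2*(-5 + (-1 - 1*(-5))) = 2*(-5 + (-1 + 5)) = 2*(-5 + 4) = 2*(-1) = -2)
D*(-4*(-1) + (4 - 1*0)) + A = -8*(-4*(-1) + (4 - 1*0)) - 2 = -8*(4 + (4 + 0)) - 2 = -8*(4 + 4) - 2 = -8*8 - 2 = -64 - 2 = -66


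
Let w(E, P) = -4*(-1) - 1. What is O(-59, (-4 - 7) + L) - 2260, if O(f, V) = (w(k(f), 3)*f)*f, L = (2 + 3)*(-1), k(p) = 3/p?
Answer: 8183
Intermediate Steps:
L = -5 (L = 5*(-1) = -5)
w(E, P) = 3 (w(E, P) = 4 - 1 = 3)
O(f, V) = 3*f**2 (O(f, V) = (3*f)*f = 3*f**2)
O(-59, (-4 - 7) + L) - 2260 = 3*(-59)**2 - 2260 = 3*3481 - 2260 = 10443 - 2260 = 8183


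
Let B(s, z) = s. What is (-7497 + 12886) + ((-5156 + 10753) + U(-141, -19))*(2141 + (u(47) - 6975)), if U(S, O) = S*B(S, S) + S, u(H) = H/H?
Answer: -122448332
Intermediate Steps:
u(H) = 1
U(S, O) = S + S**2 (U(S, O) = S*S + S = S**2 + S = S + S**2)
(-7497 + 12886) + ((-5156 + 10753) + U(-141, -19))*(2141 + (u(47) - 6975)) = (-7497 + 12886) + ((-5156 + 10753) - 141*(1 - 141))*(2141 + (1 - 6975)) = 5389 + (5597 - 141*(-140))*(2141 - 6974) = 5389 + (5597 + 19740)*(-4833) = 5389 + 25337*(-4833) = 5389 - 122453721 = -122448332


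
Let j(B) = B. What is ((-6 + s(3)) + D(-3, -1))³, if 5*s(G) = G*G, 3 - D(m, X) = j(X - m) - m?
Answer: -29791/125 ≈ -238.33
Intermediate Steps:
D(m, X) = 3 - X + 2*m (D(m, X) = 3 - ((X - m) - m) = 3 - (X - 2*m) = 3 + (-X + 2*m) = 3 - X + 2*m)
s(G) = G²/5 (s(G) = (G*G)/5 = G²/5)
((-6 + s(3)) + D(-3, -1))³ = ((-6 + (⅕)*3²) + (3 - 1*(-1) + 2*(-3)))³ = ((-6 + (⅕)*9) + (3 + 1 - 6))³ = ((-6 + 9/5) - 2)³ = (-21/5 - 2)³ = (-31/5)³ = -29791/125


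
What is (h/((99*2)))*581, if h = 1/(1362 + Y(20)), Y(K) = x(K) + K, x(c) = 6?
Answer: 581/274824 ≈ 0.0021141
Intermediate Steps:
Y(K) = 6 + K
h = 1/1388 (h = 1/(1362 + (6 + 20)) = 1/(1362 + 26) = 1/1388 ≈ 0.00072046)
(h/((99*2)))*581 = (1/(1388*((99*2))))*581 = ((1/1388)/198)*581 = ((1/1388)*(1/198))*581 = (1/274824)*581 = 581/274824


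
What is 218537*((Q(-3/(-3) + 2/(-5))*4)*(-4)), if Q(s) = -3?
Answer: 10489776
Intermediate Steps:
218537*((Q(-3/(-3) + 2/(-5))*4)*(-4)) = 218537*(-3*4*(-4)) = 218537*(-12*(-4)) = 218537*48 = 10489776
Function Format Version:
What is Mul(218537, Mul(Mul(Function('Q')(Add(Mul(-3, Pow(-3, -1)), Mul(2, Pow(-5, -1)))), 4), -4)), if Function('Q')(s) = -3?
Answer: 10489776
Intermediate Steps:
Mul(218537, Mul(Mul(Function('Q')(Add(Mul(-3, Pow(-3, -1)), Mul(2, Pow(-5, -1)))), 4), -4)) = Mul(218537, Mul(Mul(-3, 4), -4)) = Mul(218537, Mul(-12, -4)) = Mul(218537, 48) = 10489776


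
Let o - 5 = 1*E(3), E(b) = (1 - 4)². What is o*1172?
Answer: 16408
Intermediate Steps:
E(b) = 9 (E(b) = (-3)² = 9)
o = 14 (o = 5 + 1*9 = 5 + 9 = 14)
o*1172 = 14*1172 = 16408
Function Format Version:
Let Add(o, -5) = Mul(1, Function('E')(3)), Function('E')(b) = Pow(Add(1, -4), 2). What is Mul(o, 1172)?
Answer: 16408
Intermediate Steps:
Function('E')(b) = 9 (Function('E')(b) = Pow(-3, 2) = 9)
o = 14 (o = Add(5, Mul(1, 9)) = Add(5, 9) = 14)
Mul(o, 1172) = Mul(14, 1172) = 16408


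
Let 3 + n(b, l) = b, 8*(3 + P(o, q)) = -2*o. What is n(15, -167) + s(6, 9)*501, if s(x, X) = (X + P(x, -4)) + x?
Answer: 10545/2 ≈ 5272.5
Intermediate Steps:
P(o, q) = -3 - o/4 (P(o, q) = -3 + (-2*o)/8 = -3 - o/4)
n(b, l) = -3 + b
s(x, X) = -3 + X + 3*x/4 (s(x, X) = (X + (-3 - x/4)) + x = (-3 + X - x/4) + x = -3 + X + 3*x/4)
n(15, -167) + s(6, 9)*501 = (-3 + 15) + (-3 + 9 + (3/4)*6)*501 = 12 + (-3 + 9 + 9/2)*501 = 12 + (21/2)*501 = 12 + 10521/2 = 10545/2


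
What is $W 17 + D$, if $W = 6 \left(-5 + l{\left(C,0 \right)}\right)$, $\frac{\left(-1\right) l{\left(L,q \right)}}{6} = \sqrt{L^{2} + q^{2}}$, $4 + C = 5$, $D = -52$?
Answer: $-1174$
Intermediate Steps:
$C = 1$ ($C = -4 + 5 = 1$)
$l{\left(L,q \right)} = - 6 \sqrt{L^{2} + q^{2}}$
$W = -66$ ($W = 6 \left(-5 - 6 \sqrt{1^{2} + 0^{2}}\right) = 6 \left(-5 - 6 \sqrt{1 + 0}\right) = 6 \left(-5 - 6 \sqrt{1}\right) = 6 \left(-5 - 6\right) = 6 \left(-11\right) = -66$)
$W 17 + D = \left(-66\right) 17 - 52 = -1122 - 52 = -1174$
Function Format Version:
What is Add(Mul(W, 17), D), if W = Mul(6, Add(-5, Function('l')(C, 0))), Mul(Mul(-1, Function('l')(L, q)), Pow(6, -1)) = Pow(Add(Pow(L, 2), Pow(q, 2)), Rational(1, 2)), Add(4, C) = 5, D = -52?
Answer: -1174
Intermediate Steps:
C = 1 (C = Add(-4, 5) = 1)
Function('l')(L, q) = Mul(-6, Pow(Add(Pow(L, 2), Pow(q, 2)), Rational(1, 2)))
W = -66 (W = Mul(6, Add(-5, Mul(-6, Pow(Add(Pow(1, 2), Pow(0, 2)), Rational(1, 2))))) = Mul(6, Add(-5, Mul(-6, Pow(Add(1, 0), Rational(1, 2))))) = Mul(6, Add(-5, Mul(-6, Pow(1, Rational(1, 2))))) = Mul(6, Add(-5, Mul(-6, 1))) = Mul(6, Add(-5, -6)) = Mul(6, -11) = -66)
Add(Mul(W, 17), D) = Add(Mul(-66, 17), -52) = Add(-1122, -52) = -1174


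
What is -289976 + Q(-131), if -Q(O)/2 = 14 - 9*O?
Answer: -292362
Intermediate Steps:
Q(O) = -28 + 18*O (Q(O) = -2*(14 - 9*O) = -28 + 18*O)
-289976 + Q(-131) = -289976 + (-28 + 18*(-131)) = -289976 + (-28 - 2358) = -289976 - 2386 = -292362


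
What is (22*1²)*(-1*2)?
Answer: -44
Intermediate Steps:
(22*1²)*(-1*2) = (22*1)*(-2) = 22*(-2) = -44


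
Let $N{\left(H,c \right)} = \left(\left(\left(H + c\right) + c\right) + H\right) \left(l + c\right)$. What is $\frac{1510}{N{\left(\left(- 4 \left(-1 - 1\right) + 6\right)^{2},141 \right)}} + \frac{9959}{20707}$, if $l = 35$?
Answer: $\frac{606321993}{1228173584} \approx 0.49368$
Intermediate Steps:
$N{\left(H,c \right)} = \left(35 + c\right) \left(2 H + 2 c\right)$ ($N{\left(H,c \right)} = \left(\left(\left(H + c\right) + c\right) + H\right) \left(35 + c\right) = \left(\left(H + 2 c\right) + H\right) \left(35 + c\right) = \left(2 H + 2 c\right) \left(35 + c\right) = \left(35 + c\right) \left(2 H + 2 c\right)$)
$\frac{1510}{N{\left(\left(- 4 \left(-1 - 1\right) + 6\right)^{2},141 \right)}} + \frac{9959}{20707} = \frac{1510}{2 \cdot 141^{2} + 70 \left(- 4 \left(-1 - 1\right) + 6\right)^{2} + 70 \cdot 141 + 2 \left(- 4 \left(-1 - 1\right) + 6\right)^{2} \cdot 141} + \frac{9959}{20707} = \frac{1510}{2 \cdot 19881 + 70 \left(\left(-4\right) \left(-2\right) + 6\right)^{2} + 9870 + 2 \left(\left(-4\right) \left(-2\right) + 6\right)^{2} \cdot 141} + 9959 \cdot \frac{1}{20707} = \frac{1510}{39762 + 70 \left(8 + 6\right)^{2} + 9870 + 2 \left(8 + 6\right)^{2} \cdot 141} + \frac{9959}{20707} = \frac{1510}{39762 + 70 \cdot 14^{2} + 9870 + 2 \cdot 14^{2} \cdot 141} + \frac{9959}{20707} = \frac{1510}{39762 + 70 \cdot 196 + 9870 + 2 \cdot 196 \cdot 141} + \frac{9959}{20707} = \frac{1510}{39762 + 13720 + 9870 + 55272} + \frac{9959}{20707} = \frac{1510}{118624} + \frac{9959}{20707} = 1510 \cdot \frac{1}{118624} + \frac{9959}{20707} = \frac{755}{59312} + \frac{9959}{20707} = \frac{606321993}{1228173584}$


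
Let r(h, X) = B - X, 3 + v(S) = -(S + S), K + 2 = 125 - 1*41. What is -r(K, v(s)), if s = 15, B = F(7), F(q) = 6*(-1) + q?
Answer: -34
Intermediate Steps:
F(q) = -6 + q
B = 1 (B = -6 + 7 = 1)
K = 82 (K = -2 + (125 - 1*41) = -2 + (125 - 41) = -2 + 84 = 82)
v(S) = -3 - 2*S (v(S) = -3 - (S + S) = -3 - 2*S)
r(h, X) = 1 - X
-r(K, v(s)) = -(1 - (-3 - 2*15)) = -(1 - (-3 - 30)) = -(1 - 1*(-33)) = -(1 + 33) = -1*34 = -34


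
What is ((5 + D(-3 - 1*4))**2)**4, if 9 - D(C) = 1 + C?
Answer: 25600000000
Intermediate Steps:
D(C) = 8 - C (D(C) = 9 - (1 + C) = 9 + (-1 - C) = 8 - C)
((5 + D(-3 - 1*4))**2)**4 = ((5 + (8 - (-3 - 1*4)))**2)**4 = ((5 + (8 - (-3 - 4)))**2)**4 = ((5 + (8 - 1*(-7)))**2)**4 = ((5 + (8 + 7))**2)**4 = ((5 + 15)**2)**4 = (20**2)**4 = 400**4 = 25600000000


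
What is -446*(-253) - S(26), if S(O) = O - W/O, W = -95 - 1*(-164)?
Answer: 2933181/26 ≈ 1.1281e+5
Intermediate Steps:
W = 69 (W = -95 + 164 = 69)
S(O) = O - 69/O
-446*(-253) - S(26) = -446*(-253) - (26 - 69/26) = 112838 - (26 - 69*1/26) = 112838 - (26 - 69/26) = 112838 - 1*607/26 = 112838 - 607/26 = 2933181/26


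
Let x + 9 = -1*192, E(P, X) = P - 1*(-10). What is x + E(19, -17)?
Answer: -172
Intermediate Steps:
E(P, X) = 10 + P (E(P, X) = P + 10 = 10 + P)
x = -201 (x = -9 - 1*192 = -9 - 192 = -201)
x + E(19, -17) = -201 + (10 + 19) = -201 + 29 = -172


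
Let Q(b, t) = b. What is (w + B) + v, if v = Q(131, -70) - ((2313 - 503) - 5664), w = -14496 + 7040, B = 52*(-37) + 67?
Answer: -5328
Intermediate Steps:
B = -1857 (B = -1924 + 67 = -1857)
w = -7456
v = 3985 (v = 131 - ((2313 - 503) - 5664) = 131 - (1810 - 5664) = 131 - 1*(-3854) = 131 + 3854 = 3985)
(w + B) + v = (-7456 - 1857) + 3985 = -9313 + 3985 = -5328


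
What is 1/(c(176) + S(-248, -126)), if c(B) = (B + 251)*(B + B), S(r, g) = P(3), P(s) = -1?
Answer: 1/150303 ≈ 6.6532e-6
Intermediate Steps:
S(r, g) = -1
c(B) = 2*B*(251 + B) (c(B) = (251 + B)*(2*B) = 2*B*(251 + B))
1/(c(176) + S(-248, -126)) = 1/(2*176*(251 + 176) - 1) = 1/(2*176*427 - 1) = 1/(150304 - 1) = 1/150303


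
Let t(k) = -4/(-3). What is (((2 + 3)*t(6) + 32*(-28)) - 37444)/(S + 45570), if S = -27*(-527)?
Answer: -115000/179397 ≈ -0.64104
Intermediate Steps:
S = 14229
t(k) = 4/3 (t(k) = -4*(-⅓) = 4/3)
(((2 + 3)*t(6) + 32*(-28)) - 37444)/(S + 45570) = (((2 + 3)*(4/3) + 32*(-28)) - 37444)/(14229 + 45570) = ((5*(4/3) - 896) - 37444)/59799 = ((20/3 - 896) - 37444)*(1/59799) = (-2668/3 - 37444)*(1/59799) = -115000/3*1/59799 = -115000/179397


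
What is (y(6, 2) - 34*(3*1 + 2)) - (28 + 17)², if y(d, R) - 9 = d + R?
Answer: -2178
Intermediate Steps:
y(d, R) = 9 + R + d (y(d, R) = 9 + (d + R) = 9 + (R + d) = 9 + R + d)
(y(6, 2) - 34*(3*1 + 2)) - (28 + 17)² = ((9 + 2 + 6) - 34*(3*1 + 2)) - (28 + 17)² = (17 - 34*(3 + 2)) - 1*45² = (17 - 34*5) - 1*2025 = (17 - 170) - 2025 = -153 - 2025 = -2178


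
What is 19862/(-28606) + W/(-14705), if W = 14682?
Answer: -356032001/210325615 ≈ -1.6928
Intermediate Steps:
19862/(-28606) + W/(-14705) = 19862/(-28606) + 14682/(-14705) = 19862*(-1/28606) + 14682*(-1/14705) = -9931/14303 - 14682/14705 = -356032001/210325615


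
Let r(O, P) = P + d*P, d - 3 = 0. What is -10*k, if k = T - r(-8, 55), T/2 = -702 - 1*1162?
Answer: 39480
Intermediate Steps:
d = 3 (d = 3 + 0 = 3)
T = -3728 (T = 2*(-702 - 1*1162) = 2*(-702 - 1162) = 2*(-1864) = -3728)
r(O, P) = 4*P (r(O, P) = P + 3*P = 4*P)
k = -3948 (k = -3728 - 4*55 = -3728 - 1*220 = -3728 - 220 = -3948)
-10*k = -10*(-3948) = 39480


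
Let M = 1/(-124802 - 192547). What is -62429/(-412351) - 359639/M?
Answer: 47062063736625290/412351 ≈ 1.1413e+11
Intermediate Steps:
M = -1/317349 (M = 1/(-317349) = -1/317349 ≈ -3.1511e-6)
-62429/(-412351) - 359639/M = -62429/(-412351) - 359639/(-1/317349) = -62429*(-1/412351) - 359639*(-317349) = 62429/412351 + 114131077011 = 47062063736625290/412351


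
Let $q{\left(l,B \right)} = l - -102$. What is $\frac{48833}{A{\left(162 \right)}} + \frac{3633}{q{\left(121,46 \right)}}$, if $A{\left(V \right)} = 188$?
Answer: $\frac{246229}{892} \approx 276.04$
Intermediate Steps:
$q{\left(l,B \right)} = 102 + l$ ($q{\left(l,B \right)} = l + 102 = 102 + l$)
$\frac{48833}{A{\left(162 \right)}} + \frac{3633}{q{\left(121,46 \right)}} = \frac{48833}{188} + \frac{3633}{102 + 121} = 48833 \cdot \frac{1}{188} + \frac{3633}{223} = \frac{1039}{4} + 3633 \cdot \frac{1}{223} = \frac{1039}{4} + \frac{3633}{223} = \frac{246229}{892}$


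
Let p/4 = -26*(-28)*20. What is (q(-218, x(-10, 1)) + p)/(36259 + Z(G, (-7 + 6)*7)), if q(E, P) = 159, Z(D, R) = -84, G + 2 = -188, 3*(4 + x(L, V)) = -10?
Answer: 58399/36175 ≈ 1.6143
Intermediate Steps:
x(L, V) = -22/3 (x(L, V) = -4 + (1/3)*(-10) = -4 - 10/3 = -22/3)
G = -190 (G = -2 - 188 = -190)
p = 58240 (p = 4*(-26*(-28)*20) = 4*(728*20) = 4*14560 = 58240)
(q(-218, x(-10, 1)) + p)/(36259 + Z(G, (-7 + 6)*7)) = (159 + 58240)/(36259 - 84) = 58399/36175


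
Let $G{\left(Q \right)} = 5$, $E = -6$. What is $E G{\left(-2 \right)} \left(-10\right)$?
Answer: $300$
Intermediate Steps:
$E G{\left(-2 \right)} \left(-10\right) = \left(-6\right) 5 \left(-10\right) = \left(-30\right) \left(-10\right) = 300$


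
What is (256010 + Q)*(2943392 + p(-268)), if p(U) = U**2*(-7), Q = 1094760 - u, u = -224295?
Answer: 3844141440560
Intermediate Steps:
Q = 1319055 (Q = 1094760 - 1*(-224295) = 1094760 + 224295 = 1319055)
p(U) = -7*U**2
(256010 + Q)*(2943392 + p(-268)) = (256010 + 1319055)*(2943392 - 7*(-268)**2) = 1575065*(2943392 - 7*71824) = 1575065*(2943392 - 502768) = 1575065*2440624 = 3844141440560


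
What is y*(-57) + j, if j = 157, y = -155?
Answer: 8992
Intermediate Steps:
y*(-57) + j = -155*(-57) + 157 = 8835 + 157 = 8992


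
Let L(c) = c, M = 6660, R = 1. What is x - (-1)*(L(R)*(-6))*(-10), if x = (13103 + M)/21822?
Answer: 1329083/21822 ≈ 60.906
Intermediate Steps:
x = 19763/21822 (x = (13103 + 6660)/21822 = 19763*(1/21822) = 19763/21822 ≈ 0.90565)
x - (-1)*(L(R)*(-6))*(-10) = 19763/21822 - (-1)*(1*(-6))*(-10) = 19763/21822 - (-1)*(-6*(-10)) = 19763/21822 - (-1)*60 = 19763/21822 - 1*(-60) = 19763/21822 + 60 = 1329083/21822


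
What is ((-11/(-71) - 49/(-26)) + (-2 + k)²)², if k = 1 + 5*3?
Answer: 133649467561/3407716 ≈ 39220.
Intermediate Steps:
k = 16 (k = 1 + 15 = 16)
((-11/(-71) - 49/(-26)) + (-2 + k)²)² = ((-11/(-71) - 49/(-26)) + (-2 + 16)²)² = ((-11*(-1/71) - 49*(-1/26)) + 14²)² = ((11/71 + 49/26) + 196)² = (3765/1846 + 196)² = (365581/1846)² = 133649467561/3407716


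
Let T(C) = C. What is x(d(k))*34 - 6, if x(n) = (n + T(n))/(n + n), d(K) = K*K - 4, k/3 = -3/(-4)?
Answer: 28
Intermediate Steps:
k = 9/4 (k = 3*(-3/(-4)) = 3*(-3*(-¼)) = 3*(¾) = 9/4 ≈ 2.2500)
d(K) = -4 + K² (d(K) = K² - 4 = -4 + K²)
x(n) = 1 (x(n) = (n + n)/(n + n) = (2*n)/((2*n)) = (2*n)*(1/(2*n)) = 1)
x(d(k))*34 - 6 = 1*34 - 6 = 34 - 6 = 28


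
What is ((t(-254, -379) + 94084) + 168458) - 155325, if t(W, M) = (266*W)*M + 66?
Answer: 25714039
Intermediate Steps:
t(W, M) = 66 + 266*M*W (t(W, M) = 266*M*W + 66 = 66 + 266*M*W)
((t(-254, -379) + 94084) + 168458) - 155325 = (((66 + 266*(-379)*(-254)) + 94084) + 168458) - 155325 = (((66 + 25606756) + 94084) + 168458) - 155325 = ((25606822 + 94084) + 168458) - 155325 = (25700906 + 168458) - 155325 = 25869364 - 155325 = 25714039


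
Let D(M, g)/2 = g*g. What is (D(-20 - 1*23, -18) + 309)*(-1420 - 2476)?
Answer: -3728472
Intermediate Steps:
D(M, g) = 2*g² (D(M, g) = 2*(g*g) = 2*g²)
(D(-20 - 1*23, -18) + 309)*(-1420 - 2476) = (2*(-18)² + 309)*(-1420 - 2476) = (2*324 + 309)*(-3896) = (648 + 309)*(-3896) = 957*(-3896) = -3728472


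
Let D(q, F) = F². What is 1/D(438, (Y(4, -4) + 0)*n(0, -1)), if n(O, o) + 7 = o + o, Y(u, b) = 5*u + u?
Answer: 1/46656 ≈ 2.1433e-5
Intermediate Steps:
Y(u, b) = 6*u
n(O, o) = -7 + 2*o (n(O, o) = -7 + (o + o) = -7 + 2*o)
1/D(438, (Y(4, -4) + 0)*n(0, -1)) = 1/(((6*4 + 0)*(-7 + 2*(-1)))²) = 1/(((24 + 0)*(-7 - 2))²) = 1/((24*(-9))²) = 1/((-216)²) = 1/46656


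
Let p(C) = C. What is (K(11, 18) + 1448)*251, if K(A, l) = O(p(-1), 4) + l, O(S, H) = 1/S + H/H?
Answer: 367966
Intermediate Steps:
O(S, H) = 1 + 1/S (O(S, H) = 1/S + 1 = 1 + 1/S)
K(A, l) = l (K(A, l) = (1 - 1)/(-1) + l = -1*0 + l = 0 + l = l)
(K(11, 18) + 1448)*251 = (18 + 1448)*251 = 1466*251 = 367966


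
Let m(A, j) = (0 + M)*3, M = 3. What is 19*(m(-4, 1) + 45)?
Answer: 1026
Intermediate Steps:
m(A, j) = 9 (m(A, j) = (0 + 3)*3 = 3*3 = 9)
19*(m(-4, 1) + 45) = 19*(9 + 45) = 19*54 = 1026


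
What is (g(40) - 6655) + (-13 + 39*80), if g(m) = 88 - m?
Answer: -3500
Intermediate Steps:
(g(40) - 6655) + (-13 + 39*80) = ((88 - 1*40) - 6655) + (-13 + 39*80) = ((88 - 40) - 6655) + (-13 + 3120) = (48 - 6655) + 3107 = -6607 + 3107 = -3500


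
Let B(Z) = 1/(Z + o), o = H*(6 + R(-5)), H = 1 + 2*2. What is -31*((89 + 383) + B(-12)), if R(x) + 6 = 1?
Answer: -102393/7 ≈ -14628.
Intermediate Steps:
R(x) = -5 (R(x) = -6 + 1 = -5)
H = 5 (H = 1 + 4 = 5)
o = 5 (o = 5*(6 - 5) = 5*1 = 5)
B(Z) = 1/(5 + Z) (B(Z) = 1/(Z + 5) = 1/(5 + Z))
-31*((89 + 383) + B(-12)) = -31*((89 + 383) + 1/(5 - 12)) = -31*(472 + 1/(-7)) = -31*(472 - 1/7) = -31*3303/7 = -102393/7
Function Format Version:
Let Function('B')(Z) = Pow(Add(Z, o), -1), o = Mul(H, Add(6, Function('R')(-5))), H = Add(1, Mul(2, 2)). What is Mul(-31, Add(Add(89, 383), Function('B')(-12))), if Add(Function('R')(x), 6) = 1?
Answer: Rational(-102393, 7) ≈ -14628.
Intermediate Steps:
Function('R')(x) = -5 (Function('R')(x) = Add(-6, 1) = -5)
H = 5 (H = Add(1, 4) = 5)
o = 5 (o = Mul(5, Add(6, -5)) = Mul(5, 1) = 5)
Function('B')(Z) = Pow(Add(5, Z), -1) (Function('B')(Z) = Pow(Add(Z, 5), -1) = Pow(Add(5, Z), -1))
Mul(-31, Add(Add(89, 383), Function('B')(-12))) = Mul(-31, Add(Add(89, 383), Pow(Add(5, -12), -1))) = Mul(-31, Add(472, Pow(-7, -1))) = Mul(-31, Add(472, Rational(-1, 7))) = Mul(-31, Rational(3303, 7)) = Rational(-102393, 7)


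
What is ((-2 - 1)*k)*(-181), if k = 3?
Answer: 1629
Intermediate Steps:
((-2 - 1)*k)*(-181) = ((-2 - 1)*3)*(-181) = -3*3*(-181) = -9*(-181) = 1629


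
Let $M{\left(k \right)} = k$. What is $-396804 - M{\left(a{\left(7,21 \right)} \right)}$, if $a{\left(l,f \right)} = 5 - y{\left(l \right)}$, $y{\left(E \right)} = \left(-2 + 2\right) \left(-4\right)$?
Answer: $-396809$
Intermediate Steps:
$y{\left(E \right)} = 0$ ($y{\left(E \right)} = 0 \left(-4\right) = 0$)
$a{\left(l,f \right)} = 5$ ($a{\left(l,f \right)} = 5 - 0 = 5 + 0 = 5$)
$-396804 - M{\left(a{\left(7,21 \right)} \right)} = -396804 - 5 = -396809$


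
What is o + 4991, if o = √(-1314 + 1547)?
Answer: 4991 + √233 ≈ 5006.3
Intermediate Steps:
o = √233 ≈ 15.264
o + 4991 = √233 + 4991 = 4991 + √233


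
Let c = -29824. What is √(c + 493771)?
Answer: √463947 ≈ 681.14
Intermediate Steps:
√(c + 493771) = √(-29824 + 493771) = √463947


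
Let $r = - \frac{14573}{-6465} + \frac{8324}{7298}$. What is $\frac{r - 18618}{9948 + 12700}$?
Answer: $- \frac{439133150923}{534284098680} \approx -0.82191$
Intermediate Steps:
$r = \frac{80084207}{23590785}$ ($r = \left(-14573\right) \left(- \frac{1}{6465}\right) + 8324 \cdot \frac{1}{7298} = \frac{14573}{6465} + \frac{4162}{3649} = \frac{80084207}{23590785} \approx 3.3947$)
$\frac{r - 18618}{9948 + 12700} = \frac{\frac{80084207}{23590785} - 18618}{9948 + 12700} = - \frac{439133150923}{23590785 \cdot 22648} = \left(- \frac{439133150923}{23590785}\right) \frac{1}{22648} = - \frac{439133150923}{534284098680}$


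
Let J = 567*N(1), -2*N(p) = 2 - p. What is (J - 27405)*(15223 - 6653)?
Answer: -237290445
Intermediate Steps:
N(p) = -1 + p/2 (N(p) = -(2 - p)/2 = -1 + p/2)
J = -567/2 (J = 567*(-1 + (½)*1) = 567*(-1 + ½) = 567*(-½) = -567/2 ≈ -283.50)
(J - 27405)*(15223 - 6653) = (-567/2 - 27405)*(15223 - 6653) = -55377/2*8570 = -237290445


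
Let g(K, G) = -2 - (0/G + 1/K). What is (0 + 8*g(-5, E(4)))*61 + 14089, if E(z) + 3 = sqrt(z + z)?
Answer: 66053/5 ≈ 13211.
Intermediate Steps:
E(z) = -3 + sqrt(2)*sqrt(z) (E(z) = -3 + sqrt(z + z) = -3 + sqrt(2*z) = -3 + sqrt(2)*sqrt(z))
g(K, G) = -2 - 1/K (g(K, G) = -2 - (0 + 1/K) = -2 - 1/K)
(0 + 8*g(-5, E(4)))*61 + 14089 = (0 + 8*(-2 - 1/(-5)))*61 + 14089 = (0 + 8*(-2 - 1*(-1/5)))*61 + 14089 = (0 + 8*(-2 + 1/5))*61 + 14089 = (0 + 8*(-9/5))*61 + 14089 = (0 - 72/5)*61 + 14089 = -72/5*61 + 14089 = -4392/5 + 14089 = 66053/5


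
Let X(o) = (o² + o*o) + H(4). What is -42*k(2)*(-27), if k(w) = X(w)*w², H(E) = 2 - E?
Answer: 27216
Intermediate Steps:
X(o) = -2 + 2*o² (X(o) = (o² + o*o) + (2 - 1*4) = (o² + o²) + (2 - 4) = 2*o² - 2 = -2 + 2*o²)
k(w) = w²*(-2 + 2*w²) (k(w) = (-2 + 2*w²)*w² = w²*(-2 + 2*w²))
-42*k(2)*(-27) = -42*(2*2²*(-1 + 2²))*(-27) = -42*(2*4*(-1 + 4))*(-27) = -42*(2*4*3)*(-27) = -42*24*(-27) = -1008*(-27) = -1*(-27216) = 27216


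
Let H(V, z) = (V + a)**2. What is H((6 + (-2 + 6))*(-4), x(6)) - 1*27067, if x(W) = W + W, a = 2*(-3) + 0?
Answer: -24951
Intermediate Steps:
a = -6 (a = -6 + 0 = -6)
x(W) = 2*W
H(V, z) = (-6 + V)**2 (H(V, z) = (V - 6)**2 = (-6 + V)**2)
H((6 + (-2 + 6))*(-4), x(6)) - 1*27067 = (-6 + (6 + (-2 + 6))*(-4))**2 - 1*27067 = (-6 + (6 + 4)*(-4))**2 - 27067 = (-6 + 10*(-4))**2 - 27067 = (-6 - 40)**2 - 27067 = (-46)**2 - 27067 = 2116 - 27067 = -24951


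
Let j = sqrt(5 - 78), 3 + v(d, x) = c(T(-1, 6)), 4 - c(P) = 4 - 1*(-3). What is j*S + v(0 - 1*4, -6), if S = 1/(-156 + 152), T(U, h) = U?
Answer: -6 - I*sqrt(73)/4 ≈ -6.0 - 2.136*I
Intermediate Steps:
c(P) = -3 (c(P) = 4 - (4 - 1*(-3)) = 4 - (4 + 3) = 4 - 1*7 = 4 - 7 = -3)
v(d, x) = -6 (v(d, x) = -3 - 3 = -6)
S = -1/4 (S = 1/(-4) = -1/4 ≈ -0.25000)
j = I*sqrt(73) (j = sqrt(-73) = I*sqrt(73) ≈ 8.544*I)
j*S + v(0 - 1*4, -6) = (I*sqrt(73))*(-1/4) - 6 = -I*sqrt(73)/4 - 6 = -6 - I*sqrt(73)/4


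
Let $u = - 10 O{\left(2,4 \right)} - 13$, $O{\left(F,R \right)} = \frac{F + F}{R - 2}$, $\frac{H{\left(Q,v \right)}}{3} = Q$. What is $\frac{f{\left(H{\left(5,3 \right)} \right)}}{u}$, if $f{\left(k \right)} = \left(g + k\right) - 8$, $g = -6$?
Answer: $- \frac{1}{33} \approx -0.030303$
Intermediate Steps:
$H{\left(Q,v \right)} = 3 Q$
$O{\left(F,R \right)} = \frac{2 F}{-2 + R}$
$f{\left(k \right)} = -14 + k$ ($f{\left(k \right)} = \left(-6 + k\right) - 8 = -14 + k$)
$u = -33$ ($u = - 10 \cdot 2 \cdot 2 \frac{1}{-2 + 4} - 13 = - 10 \cdot 2 \cdot 2 \cdot \frac{1}{2} - 13 = \left(-10\right) 2 - 13 = -20 - 13 = -33$)
$\frac{f{\left(H{\left(5,3 \right)} \right)}}{u} = \frac{-14 + 3 \cdot 5}{-33} = \left(-14 + 15\right) \left(- \frac{1}{33}\right) = 1 \left(- \frac{1}{33}\right) = - \frac{1}{33}$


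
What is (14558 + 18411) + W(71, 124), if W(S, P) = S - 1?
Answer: 33039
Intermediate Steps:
W(S, P) = -1 + S
(14558 + 18411) + W(71, 124) = (14558 + 18411) + (-1 + 71) = 32969 + 70 = 33039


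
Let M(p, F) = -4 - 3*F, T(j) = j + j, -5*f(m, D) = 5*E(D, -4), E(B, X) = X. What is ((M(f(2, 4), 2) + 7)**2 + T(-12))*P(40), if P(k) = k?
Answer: -600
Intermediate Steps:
f(m, D) = 4 (f(m, D) = -(-4) = -1/5*(-20) = 4)
T(j) = 2*j
((M(f(2, 4), 2) + 7)**2 + T(-12))*P(40) = (((-4 - 3*2) + 7)**2 + 2*(-12))*40 = (((-4 - 6) + 7)**2 - 24)*40 = ((-10 + 7)**2 - 24)*40 = ((-3)**2 - 24)*40 = (9 - 24)*40 = -15*40 = -600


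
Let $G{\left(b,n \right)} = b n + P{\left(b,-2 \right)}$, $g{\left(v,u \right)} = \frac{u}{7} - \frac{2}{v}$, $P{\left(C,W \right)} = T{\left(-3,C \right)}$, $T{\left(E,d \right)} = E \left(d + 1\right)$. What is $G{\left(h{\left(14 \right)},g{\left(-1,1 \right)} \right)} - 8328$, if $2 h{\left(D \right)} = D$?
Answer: $-8337$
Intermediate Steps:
$T{\left(E,d \right)} = E \left(1 + d\right)$
$P{\left(C,W \right)} = -3 - 3 C$ ($P{\left(C,W \right)} = - 3 \left(1 + C\right) = -3 - 3 C$)
$h{\left(D \right)} = \frac{D}{2}$
$g{\left(v,u \right)} = - \frac{2}{v} + \frac{u}{7}$ ($g{\left(v,u \right)} = u \frac{1}{7} - \frac{2}{v} = \frac{u}{7} - \frac{2}{v} = - \frac{2}{v} + \frac{u}{7}$)
$G{\left(b,n \right)} = -3 - 3 b + b n$ ($G{\left(b,n \right)} = b n - \left(3 + 3 b\right) = -3 - 3 b + b n$)
$G{\left(h{\left(14 \right)},g{\left(-1,1 \right)} \right)} - 8328 = \left(-3 - 3 \cdot \frac{1}{2} \cdot 14 + \frac{1}{2} \cdot 14 \left(- \frac{2}{-1} + \frac{1}{7} \cdot 1\right)\right) - 8328 = \left(-3 - 21 + 7 \left(\left(-2\right) \left(-1\right) + \frac{1}{7}\right)\right) - 8328 = \left(-3 - 21 + 7 \left(2 + \frac{1}{7}\right)\right) - 8328 = \left(-3 - 21 + 7 \cdot \frac{15}{7}\right) - 8328 = \left(-3 - 21 + 15\right) - 8328 = -9 - 8328 = -8337$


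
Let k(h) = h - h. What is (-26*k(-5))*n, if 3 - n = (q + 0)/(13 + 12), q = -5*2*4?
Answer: 0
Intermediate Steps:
k(h) = 0
q = -40 (q = -10*4 = -40)
n = 23/5 (n = 3 - (-40 + 0)/(13 + 12) = 3 - (-40)/25 = 3 - 1*(-8/5) = 3 + 8/5 = 23/5 ≈ 4.6000)
(-26*k(-5))*n = -26*0*(23/5) = 0*(23/5) = 0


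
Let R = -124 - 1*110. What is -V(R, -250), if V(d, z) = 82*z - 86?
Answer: 20586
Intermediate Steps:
R = -234 (R = -124 - 110 = -234)
V(d, z) = -86 + 82*z
-V(R, -250) = -(-86 + 82*(-250)) = -(-86 - 20500) = -1*(-20586) = 20586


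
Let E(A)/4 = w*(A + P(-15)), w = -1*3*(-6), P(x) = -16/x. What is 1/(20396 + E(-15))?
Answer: 5/96964 ≈ 5.1566e-5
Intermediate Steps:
w = 18 (w = -3*(-6) = 18)
E(A) = 384/5 + 72*A (E(A) = 4*(18*(A - 16/(-15))) = 4*(18*(A - 16*(-1/15))) = 4*(18*(A + 16/15)) = 4*(18*(16/15 + A)) = 4*(96/5 + 18*A) = 384/5 + 72*A)
1/(20396 + E(-15)) = 1/(20396 + (384/5 + 72*(-15))) = 1/(20396 + (384/5 - 1080)) = 1/(20396 - 5016/5) = 1/(96964/5) = 5/96964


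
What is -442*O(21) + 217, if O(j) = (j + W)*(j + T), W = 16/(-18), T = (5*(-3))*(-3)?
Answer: -1759393/3 ≈ -5.8646e+5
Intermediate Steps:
T = 45 (T = -15*(-3) = 45)
W = -8/9 (W = 16*(-1/18) = -8/9 ≈ -0.88889)
O(j) = (45 + j)*(-8/9 + j) (O(j) = (j - 8/9)*(j + 45) = (-8/9 + j)*(45 + j) = (45 + j)*(-8/9 + j))
-442*O(21) + 217 = -442*(-40 + 21² + (397/9)*21) + 217 = -442*(-40 + 441 + 2779/3) + 217 = -442*3982/3 + 217 = -1760044/3 + 217 = -1759393/3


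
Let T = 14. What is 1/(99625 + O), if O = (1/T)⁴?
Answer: 38416/3827194001 ≈ 1.0038e-5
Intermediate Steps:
O = 1/38416 (O = (1/14)⁴ = 1/38416 ≈ 2.6031e-5)
1/(99625 + O) = 1/(99625 + 1/38416) = 1/(3827194001/38416) = 38416/3827194001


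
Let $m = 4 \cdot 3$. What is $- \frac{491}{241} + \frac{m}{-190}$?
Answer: $- \frac{48091}{22895} \approx -2.1005$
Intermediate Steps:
$m = 12$
$- \frac{491}{241} + \frac{m}{-190} = - \frac{491}{241} + \frac{12}{-190} = \left(-491\right) \frac{1}{241} + 12 \left(- \frac{1}{190}\right) = - \frac{491}{241} - \frac{6}{95} = - \frac{48091}{22895}$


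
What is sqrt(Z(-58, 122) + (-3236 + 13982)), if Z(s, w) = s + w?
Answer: sqrt(10810) ≈ 103.97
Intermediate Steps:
sqrt(Z(-58, 122) + (-3236 + 13982)) = sqrt((-58 + 122) + (-3236 + 13982)) = sqrt(64 + 10746) = sqrt(10810)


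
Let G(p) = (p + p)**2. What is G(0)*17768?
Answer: 0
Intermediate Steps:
G(p) = 4*p**2 (G(p) = (2*p)**2 = 4*p**2)
G(0)*17768 = (4*0**2)*17768 = (4*0)*17768 = 0*17768 = 0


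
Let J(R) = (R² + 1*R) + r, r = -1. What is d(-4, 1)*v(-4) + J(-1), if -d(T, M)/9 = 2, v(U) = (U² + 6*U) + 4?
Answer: 71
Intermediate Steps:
v(U) = 4 + U² + 6*U
d(T, M) = -18 (d(T, M) = -9*2 = -18)
J(R) = -1 + R + R² (J(R) = (R² + 1*R) - 1 = (R² + R) - 1 = (R + R²) - 1 = -1 + R + R²)
d(-4, 1)*v(-4) + J(-1) = -18*(4 + (-4)² + 6*(-4)) + (-1 - 1 + (-1)²) = -18*(4 + 16 - 24) + (-1 - 1 + 1) = -18*(-4) - 1 = 72 - 1 = 71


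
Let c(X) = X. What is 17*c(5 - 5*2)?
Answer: -85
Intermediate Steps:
17*c(5 - 5*2) = 17*(5 - 5*2) = 17*(5 - 10) = 17*(-5) = -85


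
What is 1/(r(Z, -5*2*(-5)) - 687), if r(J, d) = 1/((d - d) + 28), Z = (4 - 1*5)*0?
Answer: -28/19235 ≈ -0.0014557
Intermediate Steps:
Z = 0 (Z = (4 - 5)*0 = -1*0 = 0)
r(J, d) = 1/28 (r(J, d) = 1/(0 + 28) = 1/28)
1/(r(Z, -5*2*(-5)) - 687) = 1/(1/28 - 687) = 1/(-19235/28) = -28/19235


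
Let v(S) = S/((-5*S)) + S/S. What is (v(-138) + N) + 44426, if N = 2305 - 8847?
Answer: 189424/5 ≈ 37885.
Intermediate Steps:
v(S) = ⅘ (v(S) = S*(-1/(5*S)) + 1 = -⅕ + 1 = ⅘)
N = -6542
(v(-138) + N) + 44426 = (⅘ - 6542) + 44426 = -32706/5 + 44426 = 189424/5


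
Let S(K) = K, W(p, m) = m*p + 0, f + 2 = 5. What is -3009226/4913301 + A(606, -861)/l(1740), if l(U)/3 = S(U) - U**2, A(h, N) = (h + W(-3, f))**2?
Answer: -3229737161021/4955653654620 ≈ -0.65173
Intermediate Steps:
f = 3 (f = -2 + 5 = 3)
W(p, m) = m*p
A(h, N) = (-9 + h)**2 (A(h, N) = (h + 3*(-3))**2 = (h - 9)**2 = (-9 + h)**2)
l(U) = -3*U**2 + 3*U (l(U) = 3*(U - U**2) = -3*U**2 + 3*U)
-3009226/4913301 + A(606, -861)/l(1740) = -3009226/4913301 + (-9 + 606)**2/((3*1740*(1 - 1*1740))) = -3009226*1/4913301 + 597**2/((3*1740*(1 - 1740))) = -3009226/4913301 + 356409/((3*1740*(-1739))) = -3009226/4913301 + 356409/(-9077580) = -3009226/4913301 + 356409*(-1/9077580) = -3009226/4913301 - 39601/1008620 = -3229737161021/4955653654620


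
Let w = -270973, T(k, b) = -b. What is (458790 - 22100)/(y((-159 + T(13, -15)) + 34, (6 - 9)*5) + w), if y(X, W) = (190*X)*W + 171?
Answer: 218345/21349 ≈ 10.227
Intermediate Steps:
y(X, W) = 171 + 190*W*X (y(X, W) = 190*W*X + 171 = 171 + 190*W*X)
(458790 - 22100)/(y((-159 + T(13, -15)) + 34, (6 - 9)*5) + w) = (458790 - 22100)/((171 + 190*((6 - 9)*5)*((-159 - 1*(-15)) + 34)) - 270973) = 436690/((171 + 190*(-3*5)*((-159 + 15) + 34)) - 270973) = 436690/((171 + 190*(-15)*(-144 + 34)) - 270973) = 436690/((171 + 190*(-15)*(-110)) - 270973) = 436690/((171 + 313500) - 270973) = 436690/(313671 - 270973) = 436690/42698 = 436690*(1/42698) = 218345/21349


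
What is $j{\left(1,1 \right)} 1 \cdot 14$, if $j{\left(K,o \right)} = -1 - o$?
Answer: $-28$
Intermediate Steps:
$j{\left(1,1 \right)} 1 \cdot 14 = \left(-1 - 1\right) 1 \cdot 14 = \left(-2\right) 1 \cdot 14 = \left(-2\right) 14 = -28$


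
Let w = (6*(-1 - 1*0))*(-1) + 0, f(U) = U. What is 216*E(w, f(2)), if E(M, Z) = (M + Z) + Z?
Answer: 2160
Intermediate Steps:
w = 6 (w = (6*(-1 + 0))*(-1) + 0 = (6*(-1))*(-1) + 0 = -6*(-1) + 0 = 6 + 0 = 6)
E(M, Z) = M + 2*Z
216*E(w, f(2)) = 216*(6 + 2*2) = 216*(6 + 4) = 216*10 = 2160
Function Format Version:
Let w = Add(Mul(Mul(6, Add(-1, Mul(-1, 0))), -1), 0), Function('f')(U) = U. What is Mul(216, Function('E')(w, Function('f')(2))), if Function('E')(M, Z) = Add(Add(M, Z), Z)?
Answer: 2160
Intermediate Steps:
w = 6 (w = Add(Mul(Mul(6, Add(-1, 0)), -1), 0) = Add(Mul(Mul(6, -1), -1), 0) = Add(Mul(-6, -1), 0) = Add(6, 0) = 6)
Function('E')(M, Z) = Add(M, Mul(2, Z))
Mul(216, Function('E')(w, Function('f')(2))) = Mul(216, Add(6, Mul(2, 2))) = Mul(216, Add(6, 4)) = Mul(216, 10) = 2160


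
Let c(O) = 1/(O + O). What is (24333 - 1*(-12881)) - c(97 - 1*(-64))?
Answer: 11982907/322 ≈ 37214.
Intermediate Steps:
c(O) = 1/(2*O)
(24333 - 1*(-12881)) - c(97 - 1*(-64)) = (24333 - 1*(-12881)) - 1/(2*(97 - 1*(-64))) = (24333 + 12881) - 1/(2*(97 + 64)) = 37214 - 1/(2*161) = 37214 - 1*1/322 = 37214 - 1/322 = 11982907/322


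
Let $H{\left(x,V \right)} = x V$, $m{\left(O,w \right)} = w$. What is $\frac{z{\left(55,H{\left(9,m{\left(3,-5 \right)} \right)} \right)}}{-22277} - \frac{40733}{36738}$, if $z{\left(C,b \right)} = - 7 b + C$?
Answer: $- \frac{921002101}{818412426} \approx -1.1254$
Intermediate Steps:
$H{\left(x,V \right)} = V x$
$z{\left(C,b \right)} = C - 7 b$
$\frac{z{\left(55,H{\left(9,m{\left(3,-5 \right)} \right)} \right)}}{-22277} - \frac{40733}{36738} = \frac{55 - 7 \left(\left(-5\right) 9\right)}{-22277} - \frac{40733}{36738} = \left(55 - -315\right) \left(- \frac{1}{22277}\right) - \frac{40733}{36738} = \left(55 + 315\right) \left(- \frac{1}{22277}\right) - \frac{40733}{36738} = 370 \left(- \frac{1}{22277}\right) - \frac{40733}{36738} = - \frac{370}{22277} - \frac{40733}{36738} = - \frac{921002101}{818412426}$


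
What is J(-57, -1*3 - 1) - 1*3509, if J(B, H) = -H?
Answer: -3505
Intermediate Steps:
J(-57, -1*3 - 1) - 1*3509 = -(-1*3 - 1) - 1*3509 = -(-3 - 1) - 3509 = -1*(-4) - 3509 = 4 - 3509 = -3505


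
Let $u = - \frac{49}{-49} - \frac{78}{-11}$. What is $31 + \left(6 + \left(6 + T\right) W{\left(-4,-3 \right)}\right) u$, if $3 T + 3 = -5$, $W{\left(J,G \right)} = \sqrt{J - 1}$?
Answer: $\frac{875}{11} + \frac{890 i \sqrt{5}}{33} \approx 79.545 + 60.306 i$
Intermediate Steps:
$W{\left(J,G \right)} = \sqrt{-1 + J}$
$T = - \frac{8}{3}$ ($T = -1 + \frac{1}{3} \left(-5\right) = -1 - \frac{5}{3} = - \frac{8}{3} \approx -2.6667$)
$u = \frac{89}{11}$ ($u = \left(-49\right) \left(- \frac{1}{49}\right) - - \frac{78}{11} = 1 + \frac{78}{11} = \frac{89}{11} \approx 8.0909$)
$31 + \left(6 + \left(6 + T\right) W{\left(-4,-3 \right)}\right) u = 31 + \left(6 + \left(6 - \frac{8}{3}\right) \sqrt{-1 - 4}\right) \frac{89}{11} = 31 + \left(6 + \frac{10 \sqrt{-5}}{3}\right) \frac{89}{11} = 31 + \left(6 + \frac{10 i \sqrt{5}}{3}\right) \frac{89}{11} = 31 + \left(\frac{534}{11} + \frac{890 i \sqrt{5}}{33}\right) = \frac{875}{11} + \frac{890 i \sqrt{5}}{33}$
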